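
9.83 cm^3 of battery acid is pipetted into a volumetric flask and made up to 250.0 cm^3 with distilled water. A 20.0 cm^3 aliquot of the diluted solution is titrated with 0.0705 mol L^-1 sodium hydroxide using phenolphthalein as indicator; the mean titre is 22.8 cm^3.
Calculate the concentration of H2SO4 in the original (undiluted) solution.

1.02 mol/L

H2SO4 + 2 NaOH → Na2SO4 + 2 H2O
n(NaOH) = 0.0228 × 0.0705 = 1.61 × 10^-3 mol
From the 1:2 ratio, n(H2SO4) in the aliquot = 1/2 × 1.61 × 10^-3 = 8.04 × 10^-4 mol
[H2SO4]_dilute = 8.04 × 10^-4 / 0.0200 = 0.0402 mol/L
Dilution factor = 250.0 / 9.83 = 25.43
[H2SO4]_stock = 0.0402 × 25.43 = 1.02 mol/L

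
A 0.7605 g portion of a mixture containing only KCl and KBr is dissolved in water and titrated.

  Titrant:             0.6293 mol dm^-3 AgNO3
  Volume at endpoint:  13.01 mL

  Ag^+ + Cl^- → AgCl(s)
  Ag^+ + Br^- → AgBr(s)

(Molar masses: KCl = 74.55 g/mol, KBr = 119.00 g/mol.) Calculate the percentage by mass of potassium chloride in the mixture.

n(AgNO3) = 0.01301 × 0.6293 = 8.187 × 10^-3 mol
Let x = n(KCl), y = n(KBr).
Titrant: 1x + 1y = 8.187 × 10^-3;  mass: 74.55x + 119.00y = 0.7605
Solving, x = 4.809 × 10^-3 mol, y = 3.378 × 10^-3 mol
mass of KCl = 4.809 × 10^-3 × 74.55 = 0.3585 g
% KCl = 0.3585 / 0.7605 × 100 = 47.14 %

47.14 %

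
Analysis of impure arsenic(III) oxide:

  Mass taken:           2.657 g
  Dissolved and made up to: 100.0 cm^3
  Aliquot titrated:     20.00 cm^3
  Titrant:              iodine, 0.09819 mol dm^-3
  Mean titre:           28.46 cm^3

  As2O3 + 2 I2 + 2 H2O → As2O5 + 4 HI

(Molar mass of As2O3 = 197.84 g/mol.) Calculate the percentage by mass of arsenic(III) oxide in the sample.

52.02 %

n(I2) per titration = 0.02846 × 0.09819 = 2.794 × 10^-3 mol
From the 1:2 ratio, n(As2O3) in each aliquot = 1/2 × 2.794 × 10^-3 = 1.397 × 10^-3 mol
n(As2O3) in the whole flask = 1.397 × 10^-3 × 100.0/20.00 = 6.986 × 10^-3 mol
mass of As2O3 = 6.986 × 10^-3 × 197.84 = 1.382 g
% As2O3 = 1.382 / 2.657 × 100 = 52.02 %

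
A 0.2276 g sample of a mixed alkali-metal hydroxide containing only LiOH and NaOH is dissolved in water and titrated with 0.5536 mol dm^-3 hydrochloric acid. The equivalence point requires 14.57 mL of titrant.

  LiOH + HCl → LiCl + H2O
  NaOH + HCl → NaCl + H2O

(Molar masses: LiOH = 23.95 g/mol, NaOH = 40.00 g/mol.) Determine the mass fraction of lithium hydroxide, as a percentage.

62.31 %

n(HCl) = 0.01457 × 0.5536 = 8.066 × 10^-3 mol
Let x = n(LiOH), y = n(NaOH).
Titrant: 1x + 1y = 8.066 × 10^-3;  mass: 23.95x + 40.00y = 0.2276
Solving, x = 5.921 × 10^-3 mol, y = 2.145 × 10^-3 mol
mass of LiOH = 5.921 × 10^-3 × 23.95 = 0.1418 g
% LiOH = 0.1418 / 0.2276 × 100 = 62.31 %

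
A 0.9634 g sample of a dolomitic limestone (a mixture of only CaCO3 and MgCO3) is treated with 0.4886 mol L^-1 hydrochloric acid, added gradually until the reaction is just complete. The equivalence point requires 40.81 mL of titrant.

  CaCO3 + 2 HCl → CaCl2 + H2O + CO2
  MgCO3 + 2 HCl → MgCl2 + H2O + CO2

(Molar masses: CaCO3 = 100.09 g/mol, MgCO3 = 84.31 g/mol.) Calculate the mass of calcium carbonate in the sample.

n(HCl) = 0.04081 × 0.4886 = 0.01994 mol
Let x = n(CaCO3), y = n(MgCO3).
Titrant: 2x + 2y = 0.01994;  mass: 100.09x + 84.31y = 0.9634
Solving, x = 7.784 × 10^-3 mol, y = 2.185 × 10^-3 mol
mass of CaCO3 = 7.784 × 10^-3 × 100.09 = 0.7791 g

0.7791 g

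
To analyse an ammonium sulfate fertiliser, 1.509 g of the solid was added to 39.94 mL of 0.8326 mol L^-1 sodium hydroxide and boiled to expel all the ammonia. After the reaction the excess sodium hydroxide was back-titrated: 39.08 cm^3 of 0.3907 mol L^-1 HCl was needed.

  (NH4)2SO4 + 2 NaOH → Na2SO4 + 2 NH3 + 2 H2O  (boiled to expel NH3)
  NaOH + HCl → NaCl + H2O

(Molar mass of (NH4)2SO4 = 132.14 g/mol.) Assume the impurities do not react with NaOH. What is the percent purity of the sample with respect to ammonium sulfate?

78.75 %

n(NaOH) added = 0.03994 × 0.8326 = 0.03325 mol
n(HCl) used in back-titration = 0.03908 × 0.3907 = 0.01527 mol
n(NaOH) left over = 0.01527 mol (1:1 ratio)
n(NaOH) consumed by analyte = 0.03325 − 0.01527 = 0.01799 mol
From the 1:2 ratio, n((NH4)2SO4) = 1/2 × 0.01799 = 8.993 × 10^-3 mol
mass of (NH4)2SO4 = 8.993 × 10^-3 × 132.14 = 1.188 g
% (NH4)2SO4 = 1.188 / 1.509 × 100 = 78.75 %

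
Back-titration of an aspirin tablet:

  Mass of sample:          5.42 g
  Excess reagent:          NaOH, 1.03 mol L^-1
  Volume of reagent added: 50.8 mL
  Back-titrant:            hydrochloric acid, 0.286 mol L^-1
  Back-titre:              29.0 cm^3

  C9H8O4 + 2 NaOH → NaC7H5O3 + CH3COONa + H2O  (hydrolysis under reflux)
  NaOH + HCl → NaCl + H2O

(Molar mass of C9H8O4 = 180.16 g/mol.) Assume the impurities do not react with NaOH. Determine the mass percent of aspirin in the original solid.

n(NaOH) added = 0.0508 × 1.03 = 0.0523 mol
n(HCl) used in back-titration = 0.0290 × 0.286 = 8.29 × 10^-3 mol
n(NaOH) left over = 8.29 × 10^-3 mol (1:1 ratio)
n(NaOH) consumed by analyte = 0.0523 − 8.29 × 10^-3 = 0.0440 mol
From the 1:2 ratio, n(C9H8O4) = 1/2 × 0.0440 = 0.0220 mol
mass of C9H8O4 = 0.0220 × 180.16 = 3.97 g
% C9H8O4 = 3.97 / 5.42 × 100 = 73.2 %

73.2 %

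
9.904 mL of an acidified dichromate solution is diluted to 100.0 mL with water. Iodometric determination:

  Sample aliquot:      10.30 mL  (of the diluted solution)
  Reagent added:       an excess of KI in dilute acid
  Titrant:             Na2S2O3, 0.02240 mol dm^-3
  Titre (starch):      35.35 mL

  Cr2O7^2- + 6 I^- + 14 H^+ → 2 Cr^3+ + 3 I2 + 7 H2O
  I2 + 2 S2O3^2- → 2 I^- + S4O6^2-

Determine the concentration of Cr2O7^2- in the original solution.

0.1294 mol/L

n(S2O3^2-) = 0.03535 × 0.02240 = 7.918 × 10^-4 mol
n(I2) = n(S2O3^2-)/2 = 3.959 × 10^-4 mol
From the 1:3 ratio, n(Cr2O7^2-) in the aliquot = 1/3 × 3.959 × 10^-4 = 1.320 × 10^-4 mol
[Cr2O7^2-]_dilute = 1.320 × 10^-4 / 0.01030 = 0.01281 mol/L
[Cr2O7^2-]_original = 0.01281 × 100.0/9.904 = 0.1294 mol/L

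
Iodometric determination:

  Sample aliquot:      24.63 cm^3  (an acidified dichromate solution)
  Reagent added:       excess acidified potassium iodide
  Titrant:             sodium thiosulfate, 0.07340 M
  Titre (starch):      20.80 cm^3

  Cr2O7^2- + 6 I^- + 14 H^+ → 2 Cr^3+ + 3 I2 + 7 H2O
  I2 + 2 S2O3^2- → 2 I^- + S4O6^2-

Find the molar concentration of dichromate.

n(S2O3^2-) = 0.02080 × 0.07340 = 1.527 × 10^-3 mol
n(I2) = n(S2O3^2-)/2 = 7.634 × 10^-4 mol
From the 1:3 ratio, n(Cr2O7^2-) in the aliquot = 1/3 × 7.634 × 10^-4 = 2.545 × 10^-4 mol
[Cr2O7^2-] = 2.545 × 10^-4 / 0.02463 = 0.01033 mol/L

0.01033 M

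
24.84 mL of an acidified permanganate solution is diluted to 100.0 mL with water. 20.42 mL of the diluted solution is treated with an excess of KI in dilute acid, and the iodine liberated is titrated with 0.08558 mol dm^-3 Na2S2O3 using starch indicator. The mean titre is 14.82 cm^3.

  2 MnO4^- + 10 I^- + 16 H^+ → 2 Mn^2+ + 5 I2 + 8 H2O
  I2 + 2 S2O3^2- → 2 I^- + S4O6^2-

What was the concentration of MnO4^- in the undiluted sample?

0.05001 mol/L

n(S2O3^2-) = 0.01482 × 0.08558 = 1.268 × 10^-3 mol
n(I2) = n(S2O3^2-)/2 = 6.341 × 10^-4 mol
From the 2:5 ratio, n(MnO4^-) in the aliquot = 2/5 × 6.341 × 10^-4 = 2.537 × 10^-4 mol
[MnO4^-]_dilute = 2.537 × 10^-4 / 0.02042 = 0.01242 mol/L
[MnO4^-]_original = 0.01242 × 100.0/24.84 = 0.05001 mol/L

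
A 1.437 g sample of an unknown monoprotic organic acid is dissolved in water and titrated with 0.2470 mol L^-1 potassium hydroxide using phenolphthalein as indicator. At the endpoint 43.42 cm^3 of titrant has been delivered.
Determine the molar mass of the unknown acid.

n(KOH) = 0.04342 L × 0.2470 mol/L = 0.01072 mol
n(HA) = 0.01072 mol (1:1 ratio)
M = m / n = 1.437 g / 0.01072 mol = 134.0 g/mol

134.0 g/mol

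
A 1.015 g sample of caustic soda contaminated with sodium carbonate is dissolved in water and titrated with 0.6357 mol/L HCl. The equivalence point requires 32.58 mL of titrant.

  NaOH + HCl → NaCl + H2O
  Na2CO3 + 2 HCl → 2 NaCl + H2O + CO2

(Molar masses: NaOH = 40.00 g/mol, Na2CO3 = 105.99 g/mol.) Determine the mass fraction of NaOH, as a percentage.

n(HCl) = 0.03258 × 0.6357 = 0.02071 mol
Let x = n(NaOH), y = n(Na2CO3).
Titrant: 1x + 2y = 0.02071;  mass: 40.00x + 105.99y = 1.015
Solving, x = 6.355 × 10^-3 mol, y = 7.178 × 10^-3 mol
mass of NaOH = 6.355 × 10^-3 × 40.00 = 0.2542 g
% NaOH = 0.2542 / 1.015 × 100 = 25.04 %

25.04 %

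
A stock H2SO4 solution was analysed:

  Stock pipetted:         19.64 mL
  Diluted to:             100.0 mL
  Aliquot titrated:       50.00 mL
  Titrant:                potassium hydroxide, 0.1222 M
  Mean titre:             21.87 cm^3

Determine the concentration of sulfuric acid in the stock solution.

H2SO4 + 2 KOH → K2SO4 + 2 H2O
n(KOH) = 0.02187 × 0.1222 = 2.673 × 10^-3 mol
From the 1:2 ratio, n(H2SO4) in the aliquot = 1/2 × 2.673 × 10^-3 = 1.336 × 10^-3 mol
[H2SO4]_dilute = 1.336 × 10^-3 / 0.05000 = 0.02673 mol/L
Dilution factor = 100.0 / 19.64 = 5.092
[H2SO4]_stock = 0.02673 × 5.092 = 0.1361 mol/L

0.1361 M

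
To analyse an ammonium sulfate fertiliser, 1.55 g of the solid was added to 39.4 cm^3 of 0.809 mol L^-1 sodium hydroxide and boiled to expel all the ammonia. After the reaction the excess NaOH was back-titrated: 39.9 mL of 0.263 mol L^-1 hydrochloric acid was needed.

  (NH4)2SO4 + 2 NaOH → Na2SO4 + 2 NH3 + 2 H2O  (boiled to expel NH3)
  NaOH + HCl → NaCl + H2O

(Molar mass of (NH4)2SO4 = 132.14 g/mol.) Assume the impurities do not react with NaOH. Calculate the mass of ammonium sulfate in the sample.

1.41 g

n(NaOH) added = 0.0394 × 0.809 = 0.0319 mol
n(HCl) used in back-titration = 0.0399 × 0.263 = 0.0105 mol
n(NaOH) left over = 0.0105 mol (1:1 ratio)
n(NaOH) consumed by analyte = 0.0319 − 0.0105 = 0.0214 mol
From the 1:2 ratio, n((NH4)2SO4) = 1/2 × 0.0214 = 0.0107 mol
mass of (NH4)2SO4 = 0.0107 × 132.14 = 1.41 g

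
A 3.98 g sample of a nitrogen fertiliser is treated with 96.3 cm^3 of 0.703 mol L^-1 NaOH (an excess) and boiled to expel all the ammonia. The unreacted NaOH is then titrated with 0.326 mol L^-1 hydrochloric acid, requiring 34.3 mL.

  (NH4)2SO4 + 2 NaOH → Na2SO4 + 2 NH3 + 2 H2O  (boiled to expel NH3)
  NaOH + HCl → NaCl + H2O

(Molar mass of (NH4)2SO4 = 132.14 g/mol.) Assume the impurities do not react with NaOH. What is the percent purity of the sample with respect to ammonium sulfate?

93.8 %

n(NaOH) added = 0.0963 × 0.703 = 0.0677 mol
n(HCl) used in back-titration = 0.0343 × 0.326 = 0.0112 mol
n(NaOH) left over = 0.0112 mol (1:1 ratio)
n(NaOH) consumed by analyte = 0.0677 − 0.0112 = 0.0565 mol
From the 1:2 ratio, n((NH4)2SO4) = 1/2 × 0.0565 = 0.0283 mol
mass of (NH4)2SO4 = 0.0283 × 132.14 = 3.73 g
% (NH4)2SO4 = 3.73 / 3.98 × 100 = 93.8 %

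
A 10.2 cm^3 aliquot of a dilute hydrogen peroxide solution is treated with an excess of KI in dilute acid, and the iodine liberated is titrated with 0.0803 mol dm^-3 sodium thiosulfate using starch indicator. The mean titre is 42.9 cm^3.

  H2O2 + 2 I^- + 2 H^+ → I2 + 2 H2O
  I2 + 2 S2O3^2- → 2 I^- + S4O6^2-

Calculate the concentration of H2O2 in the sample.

n(S2O3^2-) = 0.0429 × 0.0803 = 3.44 × 10^-3 mol
n(I2) = n(S2O3^2-)/2 = 1.72 × 10^-3 mol
n(H2O2) in the aliquot = 1.72 × 10^-3 mol (1:1 ratio)
[H2O2] = 1.72 × 10^-3 / 0.0102 = 0.169 mol/L

0.169 mol/L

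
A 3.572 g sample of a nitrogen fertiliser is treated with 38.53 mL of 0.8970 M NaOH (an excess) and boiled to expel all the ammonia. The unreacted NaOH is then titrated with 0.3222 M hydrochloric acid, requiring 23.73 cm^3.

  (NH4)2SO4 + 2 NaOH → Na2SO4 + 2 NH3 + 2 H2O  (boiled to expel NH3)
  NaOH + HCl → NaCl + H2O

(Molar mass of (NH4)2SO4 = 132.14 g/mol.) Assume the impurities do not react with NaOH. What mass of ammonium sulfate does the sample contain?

n(NaOH) added = 0.03853 × 0.8970 = 0.03456 mol
n(HCl) used in back-titration = 0.02373 × 0.3222 = 7.646 × 10^-3 mol
n(NaOH) left over = 7.646 × 10^-3 mol (1:1 ratio)
n(NaOH) consumed by analyte = 0.03456 − 7.646 × 10^-3 = 0.02692 mol
From the 1:2 ratio, n((NH4)2SO4) = 1/2 × 0.02692 = 0.01346 mol
mass of (NH4)2SO4 = 0.01346 × 132.14 = 1.778 g

1.778 g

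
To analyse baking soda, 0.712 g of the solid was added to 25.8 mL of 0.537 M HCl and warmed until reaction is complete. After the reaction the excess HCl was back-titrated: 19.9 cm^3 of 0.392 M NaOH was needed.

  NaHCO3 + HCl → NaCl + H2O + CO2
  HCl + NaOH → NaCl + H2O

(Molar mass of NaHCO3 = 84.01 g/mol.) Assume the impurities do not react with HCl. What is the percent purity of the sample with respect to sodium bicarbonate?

71.4 %

n(HCl) added = 0.0258 × 0.537 = 0.0139 mol
n(NaOH) used in back-titration = 0.0199 × 0.392 = 7.80 × 10^-3 mol
n(HCl) left over = 7.80 × 10^-3 mol (1:1 ratio)
n(HCl) consumed by analyte = 0.0139 − 7.80 × 10^-3 = 6.05 × 10^-3 mol
n(NaHCO3) = 6.05 × 10^-3 mol (1:1 ratio)
mass of NaHCO3 = 6.05 × 10^-3 × 84.01 = 0.509 g
% NaHCO3 = 0.509 / 0.712 × 100 = 71.4 %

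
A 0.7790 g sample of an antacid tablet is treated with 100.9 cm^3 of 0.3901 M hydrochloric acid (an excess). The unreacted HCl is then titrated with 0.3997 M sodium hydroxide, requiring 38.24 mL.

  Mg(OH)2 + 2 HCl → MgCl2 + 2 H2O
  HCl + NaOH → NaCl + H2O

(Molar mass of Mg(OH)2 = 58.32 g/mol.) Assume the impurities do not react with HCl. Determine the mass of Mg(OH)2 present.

0.7021 g

n(HCl) added = 0.1009 × 0.3901 = 0.03936 mol
n(NaOH) used in back-titration = 0.03824 × 0.3997 = 0.01528 mol
n(HCl) left over = 0.01528 mol (1:1 ratio)
n(HCl) consumed by analyte = 0.03936 − 0.01528 = 0.02408 mol
From the 1:2 ratio, n(Mg(OH)2) = 1/2 × 0.02408 = 0.01204 mol
mass of Mg(OH)2 = 0.01204 × 58.32 = 0.7021 g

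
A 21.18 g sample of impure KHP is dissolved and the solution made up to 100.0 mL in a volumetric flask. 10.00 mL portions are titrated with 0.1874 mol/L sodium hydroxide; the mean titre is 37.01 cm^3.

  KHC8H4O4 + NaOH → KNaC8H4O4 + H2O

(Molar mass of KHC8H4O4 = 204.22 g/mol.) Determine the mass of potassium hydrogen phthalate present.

n(NaOH) per titration = 0.03701 × 0.1874 = 6.936 × 10^-3 mol
n(KHC8H4O4) in each aliquot = 6.936 × 10^-3 mol (1:1 ratio)
n(KHC8H4O4) in the whole flask = 6.936 × 10^-3 × 100.0/10.00 = 0.06936 mol
mass of KHC8H4O4 = 0.06936 × 204.22 = 14.16 g

14.16 g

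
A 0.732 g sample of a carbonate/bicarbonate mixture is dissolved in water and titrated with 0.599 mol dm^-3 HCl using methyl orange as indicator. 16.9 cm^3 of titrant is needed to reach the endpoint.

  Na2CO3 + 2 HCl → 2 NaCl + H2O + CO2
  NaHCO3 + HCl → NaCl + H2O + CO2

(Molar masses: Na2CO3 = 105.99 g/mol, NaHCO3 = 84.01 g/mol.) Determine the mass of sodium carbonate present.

n(HCl) = 0.0169 × 0.599 = 0.0101 mol
Let x = n(Na2CO3), y = n(NaHCO3).
Titrant: 2x + 1y = 0.0101;  mass: 105.99x + 84.01y = 0.732
Solving, x = 1.91 × 10^-3 mol, y = 6.30 × 10^-3 mol
mass of Na2CO3 = 1.91 × 10^-3 × 105.99 = 0.202 g

0.202 g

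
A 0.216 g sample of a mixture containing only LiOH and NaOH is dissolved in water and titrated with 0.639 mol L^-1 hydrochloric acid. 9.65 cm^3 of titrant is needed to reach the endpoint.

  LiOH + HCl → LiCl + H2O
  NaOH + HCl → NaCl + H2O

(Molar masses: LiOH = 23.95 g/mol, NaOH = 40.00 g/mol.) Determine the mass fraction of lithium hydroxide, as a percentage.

21.2 %

n(HCl) = 0.00965 × 0.639 = 6.17 × 10^-3 mol
Let x = n(LiOH), y = n(NaOH).
Titrant: 1x + 1y = 6.17 × 10^-3;  mass: 23.95x + 40.00y = 0.216
Solving, x = 1.91 × 10^-3 mol, y = 4.26 × 10^-3 mol
mass of LiOH = 1.91 × 10^-3 × 23.95 = 0.0457 g
% LiOH = 0.0457 / 0.216 × 100 = 21.2 %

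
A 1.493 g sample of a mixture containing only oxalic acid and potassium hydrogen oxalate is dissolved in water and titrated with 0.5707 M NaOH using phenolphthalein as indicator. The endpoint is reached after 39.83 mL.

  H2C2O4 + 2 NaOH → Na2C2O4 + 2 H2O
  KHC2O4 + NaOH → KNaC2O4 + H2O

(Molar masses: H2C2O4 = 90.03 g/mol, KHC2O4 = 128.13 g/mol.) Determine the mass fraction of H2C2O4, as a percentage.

51.49 %

n(NaOH) = 0.03983 × 0.5707 = 0.02273 mol
Let x = n(H2C2O4), y = n(KHC2O4).
Titrant: 2x + 1y = 0.02273;  mass: 90.03x + 128.13y = 1.493
Solving, x = 8.539 × 10^-3 mol, y = 5.652 × 10^-3 mol
mass of H2C2O4 = 8.539 × 10^-3 × 90.03 = 0.7688 g
% H2C2O4 = 0.7688 / 1.493 × 100 = 51.49 %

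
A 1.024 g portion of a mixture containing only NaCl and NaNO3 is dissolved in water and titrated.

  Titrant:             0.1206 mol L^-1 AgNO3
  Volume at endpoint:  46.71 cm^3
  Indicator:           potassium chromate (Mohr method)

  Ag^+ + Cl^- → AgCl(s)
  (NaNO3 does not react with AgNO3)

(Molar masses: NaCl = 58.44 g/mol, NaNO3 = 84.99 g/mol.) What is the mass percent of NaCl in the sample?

32.15 %

n(AgNO3) = 0.04671 × 0.1206 = 5.633 × 10^-3 mol
Let x = n(NaCl), y = n(NaNO3).
Titrant: 1x = 5.633 × 10^-3;  mass: 58.44x + 84.99y = 1.024
Solving, x = 5.633 × 10^-3 mol, y = 8.175 × 10^-3 mol
mass of NaCl = 5.633 × 10^-3 × 58.44 = 0.3292 g
% NaCl = 0.3292 / 1.024 × 100 = 32.15 %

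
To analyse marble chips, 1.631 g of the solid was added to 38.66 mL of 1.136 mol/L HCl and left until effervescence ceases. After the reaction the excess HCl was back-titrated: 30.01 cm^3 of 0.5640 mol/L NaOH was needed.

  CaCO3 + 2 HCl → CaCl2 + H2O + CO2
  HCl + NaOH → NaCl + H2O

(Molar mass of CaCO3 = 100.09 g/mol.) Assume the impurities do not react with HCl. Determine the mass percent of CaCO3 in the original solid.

82.82 %

n(HCl) added = 0.03866 × 1.136 = 0.04392 mol
n(NaOH) used in back-titration = 0.03001 × 0.5640 = 0.01693 mol
n(HCl) left over = 0.01693 mol (1:1 ratio)
n(HCl) consumed by analyte = 0.04392 − 0.01693 = 0.02699 mol
From the 1:2 ratio, n(CaCO3) = 1/2 × 0.02699 = 0.01350 mol
mass of CaCO3 = 0.01350 × 100.09 = 1.351 g
% CaCO3 = 1.351 / 1.631 × 100 = 82.82 %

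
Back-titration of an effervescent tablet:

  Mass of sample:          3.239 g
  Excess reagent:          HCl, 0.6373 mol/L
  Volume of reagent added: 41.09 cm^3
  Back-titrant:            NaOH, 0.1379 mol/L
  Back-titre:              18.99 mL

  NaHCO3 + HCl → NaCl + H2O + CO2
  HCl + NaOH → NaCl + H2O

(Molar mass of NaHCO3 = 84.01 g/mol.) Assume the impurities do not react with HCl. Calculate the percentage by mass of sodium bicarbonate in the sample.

61.13 %

n(HCl) added = 0.04109 × 0.6373 = 0.02619 mol
n(NaOH) used in back-titration = 0.01899 × 0.1379 = 2.619 × 10^-3 mol
n(HCl) left over = 2.619 × 10^-3 mol (1:1 ratio)
n(HCl) consumed by analyte = 0.02619 − 2.619 × 10^-3 = 0.02357 mol
n(NaHCO3) = 0.02357 mol (1:1 ratio)
mass of NaHCO3 = 0.02357 × 84.01 = 1.980 g
% NaHCO3 = 1.980 / 3.239 × 100 = 61.13 %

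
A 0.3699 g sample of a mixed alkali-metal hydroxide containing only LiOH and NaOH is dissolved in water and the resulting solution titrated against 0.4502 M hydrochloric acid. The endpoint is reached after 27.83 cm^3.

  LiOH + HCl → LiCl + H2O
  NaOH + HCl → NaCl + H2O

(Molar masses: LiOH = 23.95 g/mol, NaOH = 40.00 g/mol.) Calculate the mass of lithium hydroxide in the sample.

0.1959 g

n(HCl) = 0.02783 × 0.4502 = 0.01253 mol
Let x = n(LiOH), y = n(NaOH).
Titrant: 1x + 1y = 0.01253;  mass: 23.95x + 40.00y = 0.3699
Solving, x = 8.178 × 10^-3 mol, y = 4.351 × 10^-3 mol
mass of LiOH = 8.178 × 10^-3 × 23.95 = 0.1959 g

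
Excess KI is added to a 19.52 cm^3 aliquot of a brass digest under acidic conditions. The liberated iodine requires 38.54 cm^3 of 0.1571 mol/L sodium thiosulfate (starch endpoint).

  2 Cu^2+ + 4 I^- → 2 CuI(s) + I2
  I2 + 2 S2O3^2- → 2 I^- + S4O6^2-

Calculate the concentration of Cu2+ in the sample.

n(S2O3^2-) = 0.03854 × 0.1571 = 6.055 × 10^-3 mol
n(I2) = n(S2O3^2-)/2 = 3.027 × 10^-3 mol
From the 2:1 ratio, n(Cu2+) in the aliquot = 2/1 × 3.027 × 10^-3 = 6.055 × 10^-3 mol
[Cu2+] = 6.055 × 10^-3 / 0.01952 = 0.3102 mol/L

0.3102 mol/L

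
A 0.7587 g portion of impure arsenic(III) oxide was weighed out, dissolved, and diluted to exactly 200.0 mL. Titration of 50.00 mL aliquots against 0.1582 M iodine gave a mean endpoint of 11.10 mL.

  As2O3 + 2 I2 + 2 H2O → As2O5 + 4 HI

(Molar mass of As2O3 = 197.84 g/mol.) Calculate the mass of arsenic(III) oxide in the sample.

n(I2) per titration = 0.01110 × 0.1582 = 1.756 × 10^-3 mol
From the 1:2 ratio, n(As2O3) in each aliquot = 1/2 × 1.756 × 10^-3 = 8.780 × 10^-4 mol
n(As2O3) in the whole flask = 8.780 × 10^-4 × 200.0/50.00 = 3.512 × 10^-3 mol
mass of As2O3 = 3.512 × 10^-3 × 197.84 = 0.6948 g

0.6948 g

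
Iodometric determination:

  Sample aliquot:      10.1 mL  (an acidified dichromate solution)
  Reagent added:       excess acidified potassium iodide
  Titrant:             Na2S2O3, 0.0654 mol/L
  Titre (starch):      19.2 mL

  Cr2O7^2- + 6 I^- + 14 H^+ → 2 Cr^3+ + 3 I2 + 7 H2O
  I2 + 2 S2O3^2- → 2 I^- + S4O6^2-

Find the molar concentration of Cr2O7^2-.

n(S2O3^2-) = 0.0192 × 0.0654 = 1.26 × 10^-3 mol
n(I2) = n(S2O3^2-)/2 = 6.28 × 10^-4 mol
From the 1:3 ratio, n(Cr2O7^2-) in the aliquot = 1/3 × 6.28 × 10^-4 = 2.09 × 10^-4 mol
[Cr2O7^2-] = 2.09 × 10^-4 / 0.0101 = 0.0207 mol/L

0.0207 mol/L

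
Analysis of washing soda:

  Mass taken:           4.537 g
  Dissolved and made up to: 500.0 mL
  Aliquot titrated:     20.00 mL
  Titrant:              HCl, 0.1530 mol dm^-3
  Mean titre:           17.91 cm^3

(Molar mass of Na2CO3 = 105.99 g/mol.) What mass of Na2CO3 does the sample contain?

3.630 g

Na2CO3 + 2 HCl → 2 NaCl + H2O + CO2
n(HCl) per titration = 0.01791 × 0.1530 = 2.740 × 10^-3 mol
From the 1:2 ratio, n(Na2CO3) in each aliquot = 1/2 × 2.740 × 10^-3 = 1.370 × 10^-3 mol
n(Na2CO3) in the whole flask = 1.370 × 10^-3 × 500.0/20.00 = 0.03425 mol
mass of Na2CO3 = 0.03425 × 105.99 = 3.630 g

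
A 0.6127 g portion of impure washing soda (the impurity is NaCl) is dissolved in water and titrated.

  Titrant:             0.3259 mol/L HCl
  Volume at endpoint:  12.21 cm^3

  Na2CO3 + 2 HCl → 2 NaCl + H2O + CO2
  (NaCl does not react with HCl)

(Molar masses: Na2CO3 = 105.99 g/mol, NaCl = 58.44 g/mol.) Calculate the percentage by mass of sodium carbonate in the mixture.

n(HCl) = 0.01221 × 0.3259 = 3.979 × 10^-3 mol
Let x = n(Na2CO3), y = n(NaCl).
Titrant: 2x = 3.979 × 10^-3;  mass: 105.99x + 58.44y = 0.6127
Solving, x = 1.990 × 10^-3 mol, y = 6.876 × 10^-3 mol
mass of Na2CO3 = 1.990 × 10^-3 × 105.99 = 0.2109 g
% Na2CO3 = 0.2109 / 0.6127 × 100 = 34.42 %

34.42 %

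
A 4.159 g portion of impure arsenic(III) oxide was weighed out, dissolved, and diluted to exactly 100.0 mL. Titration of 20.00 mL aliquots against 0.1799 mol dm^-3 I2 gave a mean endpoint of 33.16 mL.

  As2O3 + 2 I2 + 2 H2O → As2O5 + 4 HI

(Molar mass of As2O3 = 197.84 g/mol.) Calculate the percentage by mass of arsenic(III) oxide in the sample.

70.94 %

n(I2) per titration = 0.03316 × 0.1799 = 5.965 × 10^-3 mol
From the 1:2 ratio, n(As2O3) in each aliquot = 1/2 × 5.965 × 10^-3 = 2.983 × 10^-3 mol
n(As2O3) in the whole flask = 2.983 × 10^-3 × 100.0/20.00 = 0.01491 mol
mass of As2O3 = 0.01491 × 197.84 = 2.951 g
% As2O3 = 2.951 / 4.159 × 100 = 70.94 %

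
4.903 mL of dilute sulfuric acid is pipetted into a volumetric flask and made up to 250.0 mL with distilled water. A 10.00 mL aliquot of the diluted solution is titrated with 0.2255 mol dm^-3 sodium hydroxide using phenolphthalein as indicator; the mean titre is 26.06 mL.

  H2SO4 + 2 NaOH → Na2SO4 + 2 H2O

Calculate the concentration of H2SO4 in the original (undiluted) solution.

14.98 mol/L

n(NaOH) = 0.02606 × 0.2255 = 5.877 × 10^-3 mol
From the 1:2 ratio, n(H2SO4) in the aliquot = 1/2 × 5.877 × 10^-3 = 2.938 × 10^-3 mol
[H2SO4]_dilute = 2.938 × 10^-3 / 0.01000 = 0.2938 mol/L
Dilution factor = 250.0 / 4.903 = 50.99
[H2SO4]_stock = 0.2938 × 50.99 = 14.98 mol/L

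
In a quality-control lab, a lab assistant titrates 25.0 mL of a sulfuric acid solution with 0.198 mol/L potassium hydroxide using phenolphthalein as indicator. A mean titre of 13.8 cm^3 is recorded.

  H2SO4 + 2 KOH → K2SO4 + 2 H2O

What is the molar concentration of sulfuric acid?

n(KOH) = 0.0138 L × 0.198 mol/L = 2.73 × 10^-3 mol
From the 1:2 mole ratio, n(H2SO4) = 1/2 × 2.73 × 10^-3 = 1.37 × 10^-3 mol
[H2SO4] = 1.37 × 10^-3 mol / 0.0250 L = 0.0546 mol/L

0.0546 mol/L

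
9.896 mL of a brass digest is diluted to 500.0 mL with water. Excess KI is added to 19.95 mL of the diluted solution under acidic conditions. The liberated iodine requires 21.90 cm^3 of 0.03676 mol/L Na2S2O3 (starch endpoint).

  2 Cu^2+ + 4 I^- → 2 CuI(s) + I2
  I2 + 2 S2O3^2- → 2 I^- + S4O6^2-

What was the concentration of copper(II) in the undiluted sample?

2.039 mol/L

n(S2O3^2-) = 0.02190 × 0.03676 = 8.050 × 10^-4 mol
n(I2) = n(S2O3^2-)/2 = 4.025 × 10^-4 mol
From the 2:1 ratio, n(Cu2+) in the aliquot = 2/1 × 4.025 × 10^-4 = 8.050 × 10^-4 mol
[Cu2+]_dilute = 8.050 × 10^-4 / 0.01995 = 0.04035 mol/L
[Cu2+]_original = 0.04035 × 500.0/9.896 = 2.039 mol/L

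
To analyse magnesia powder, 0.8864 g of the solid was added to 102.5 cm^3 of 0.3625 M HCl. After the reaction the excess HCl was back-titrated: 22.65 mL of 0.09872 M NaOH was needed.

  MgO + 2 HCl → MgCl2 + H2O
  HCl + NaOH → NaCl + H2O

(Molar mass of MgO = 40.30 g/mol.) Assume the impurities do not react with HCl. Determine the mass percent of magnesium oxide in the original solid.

79.38 %

n(HCl) added = 0.1025 × 0.3625 = 0.03716 mol
n(NaOH) used in back-titration = 0.02265 × 0.09872 = 2.236 × 10^-3 mol
n(HCl) left over = 2.236 × 10^-3 mol (1:1 ratio)
n(HCl) consumed by analyte = 0.03716 − 2.236 × 10^-3 = 0.03492 mol
From the 1:2 ratio, n(MgO) = 1/2 × 0.03492 = 0.01746 mol
mass of MgO = 0.01746 × 40.30 = 0.7036 g
% MgO = 0.7036 / 0.8864 × 100 = 79.38 %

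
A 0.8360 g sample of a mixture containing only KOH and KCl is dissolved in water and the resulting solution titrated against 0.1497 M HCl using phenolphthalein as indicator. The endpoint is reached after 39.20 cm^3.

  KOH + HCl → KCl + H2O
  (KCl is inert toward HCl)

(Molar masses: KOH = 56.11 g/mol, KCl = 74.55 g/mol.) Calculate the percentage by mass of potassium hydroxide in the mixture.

39.39 %

n(HCl) = 0.03920 × 0.1497 = 5.868 × 10^-3 mol
Let x = n(KOH), y = n(KCl).
Titrant: 1x = 5.868 × 10^-3;  mass: 56.11x + 74.55y = 0.8360
Solving, x = 5.868 × 10^-3 mol, y = 6.797 × 10^-3 mol
mass of KOH = 5.868 × 10^-3 × 56.11 = 0.3293 g
% KOH = 0.3293 / 0.8360 × 100 = 39.39 %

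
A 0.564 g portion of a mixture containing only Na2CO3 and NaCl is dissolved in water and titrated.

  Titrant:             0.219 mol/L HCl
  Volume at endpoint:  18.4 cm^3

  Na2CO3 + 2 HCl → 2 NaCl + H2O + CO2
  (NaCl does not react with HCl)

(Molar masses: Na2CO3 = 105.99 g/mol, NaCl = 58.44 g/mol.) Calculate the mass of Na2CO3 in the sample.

0.214 g

n(HCl) = 0.0184 × 0.219 = 4.03 × 10^-3 mol
Let x = n(Na2CO3), y = n(NaCl).
Titrant: 2x = 4.03 × 10^-3;  mass: 105.99x + 58.44y = 0.564
Solving, x = 2.01 × 10^-3 mol, y = 6.00 × 10^-3 mol
mass of Na2CO3 = 2.01 × 10^-3 × 105.99 = 0.214 g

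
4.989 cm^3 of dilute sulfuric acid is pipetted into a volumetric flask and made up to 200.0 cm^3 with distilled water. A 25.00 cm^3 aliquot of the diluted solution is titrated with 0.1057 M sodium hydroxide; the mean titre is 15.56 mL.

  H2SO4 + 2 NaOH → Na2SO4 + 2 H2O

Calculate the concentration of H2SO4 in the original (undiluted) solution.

n(NaOH) = 0.01556 × 0.1057 = 1.645 × 10^-3 mol
From the 1:2 ratio, n(H2SO4) in the aliquot = 1/2 × 1.645 × 10^-3 = 8.223 × 10^-4 mol
[H2SO4]_dilute = 8.223 × 10^-4 / 0.02500 = 0.03289 mol/L
Dilution factor = 200.0 / 4.989 = 40.09
[H2SO4]_stock = 0.03289 × 40.09 = 1.319 mol/L

1.319 M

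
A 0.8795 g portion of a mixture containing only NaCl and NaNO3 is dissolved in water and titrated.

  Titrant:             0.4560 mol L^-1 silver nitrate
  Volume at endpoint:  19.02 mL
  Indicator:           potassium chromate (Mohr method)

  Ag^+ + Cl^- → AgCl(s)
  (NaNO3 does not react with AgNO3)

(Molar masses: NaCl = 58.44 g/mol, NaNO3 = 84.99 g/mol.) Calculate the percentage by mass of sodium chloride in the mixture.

n(AgNO3) = 0.01902 × 0.4560 = 8.673 × 10^-3 mol
Let x = n(NaCl), y = n(NaNO3).
Titrant: 1x = 8.673 × 10^-3;  mass: 58.44x + 84.99y = 0.8795
Solving, x = 8.673 × 10^-3 mol, y = 4.385 × 10^-3 mol
mass of NaCl = 8.673 × 10^-3 × 58.44 = 0.5069 g
% NaCl = 0.5069 / 0.8795 × 100 = 57.63 %

57.63 %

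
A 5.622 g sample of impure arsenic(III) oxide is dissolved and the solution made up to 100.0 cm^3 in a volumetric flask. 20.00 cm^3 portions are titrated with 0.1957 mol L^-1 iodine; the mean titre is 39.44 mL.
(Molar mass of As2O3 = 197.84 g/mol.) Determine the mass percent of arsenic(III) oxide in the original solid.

67.90 %

As2O3 + 2 I2 + 2 H2O → As2O5 + 4 HI
n(I2) per titration = 0.03944 × 0.1957 = 7.718 × 10^-3 mol
From the 1:2 ratio, n(As2O3) in each aliquot = 1/2 × 7.718 × 10^-3 = 3.859 × 10^-3 mol
n(As2O3) in the whole flask = 3.859 × 10^-3 × 100.0/20.00 = 0.01930 mol
mass of As2O3 = 0.01930 × 197.84 = 3.818 g
% As2O3 = 3.818 / 5.622 × 100 = 67.90 %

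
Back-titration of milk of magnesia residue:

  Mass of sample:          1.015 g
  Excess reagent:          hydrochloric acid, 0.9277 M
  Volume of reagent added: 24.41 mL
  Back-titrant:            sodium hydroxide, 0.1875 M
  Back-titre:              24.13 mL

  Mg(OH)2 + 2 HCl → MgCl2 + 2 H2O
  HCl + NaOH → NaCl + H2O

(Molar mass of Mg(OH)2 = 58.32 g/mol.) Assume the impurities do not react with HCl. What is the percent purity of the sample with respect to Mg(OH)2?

52.06 %

n(HCl) added = 0.02441 × 0.9277 = 0.02265 mol
n(NaOH) used in back-titration = 0.02413 × 0.1875 = 4.524 × 10^-3 mol
n(HCl) left over = 4.524 × 10^-3 mol (1:1 ratio)
n(HCl) consumed by analyte = 0.02265 − 4.524 × 10^-3 = 0.01812 mol
From the 1:2 ratio, n(Mg(OH)2) = 1/2 × 0.01812 = 9.060 × 10^-3 mol
mass of Mg(OH)2 = 9.060 × 10^-3 × 58.32 = 0.5284 g
% Mg(OH)2 = 0.5284 / 1.015 × 100 = 52.06 %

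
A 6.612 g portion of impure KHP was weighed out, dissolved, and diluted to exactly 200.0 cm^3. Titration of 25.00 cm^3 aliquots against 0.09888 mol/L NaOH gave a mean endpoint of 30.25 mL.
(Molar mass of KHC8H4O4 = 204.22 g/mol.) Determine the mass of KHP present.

KHC8H4O4 + NaOH → KNaC8H4O4 + H2O
n(NaOH) per titration = 0.03025 × 0.09888 = 2.991 × 10^-3 mol
n(KHC8H4O4) in each aliquot = 2.991 × 10^-3 mol (1:1 ratio)
n(KHC8H4O4) in the whole flask = 2.991 × 10^-3 × 200.0/25.00 = 0.02393 mol
mass of KHC8H4O4 = 0.02393 × 204.22 = 4.887 g

4.887 g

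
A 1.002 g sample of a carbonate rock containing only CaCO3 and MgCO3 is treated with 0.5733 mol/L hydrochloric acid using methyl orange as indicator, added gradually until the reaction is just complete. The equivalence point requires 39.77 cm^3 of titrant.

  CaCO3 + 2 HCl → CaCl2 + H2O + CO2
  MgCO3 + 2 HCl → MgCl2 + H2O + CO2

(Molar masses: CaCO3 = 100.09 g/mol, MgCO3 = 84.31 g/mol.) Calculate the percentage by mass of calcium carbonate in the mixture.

25.87 %

n(HCl) = 0.03977 × 0.5733 = 0.02280 mol
Let x = n(CaCO3), y = n(MgCO3).
Titrant: 2x + 2y = 0.02280;  mass: 100.09x + 84.31y = 1.002
Solving, x = 2.589 × 10^-3 mol, y = 8.811 × 10^-3 mol
mass of CaCO3 = 2.589 × 10^-3 × 100.09 = 0.2592 g
% CaCO3 = 0.2592 / 1.002 × 100 = 25.87 %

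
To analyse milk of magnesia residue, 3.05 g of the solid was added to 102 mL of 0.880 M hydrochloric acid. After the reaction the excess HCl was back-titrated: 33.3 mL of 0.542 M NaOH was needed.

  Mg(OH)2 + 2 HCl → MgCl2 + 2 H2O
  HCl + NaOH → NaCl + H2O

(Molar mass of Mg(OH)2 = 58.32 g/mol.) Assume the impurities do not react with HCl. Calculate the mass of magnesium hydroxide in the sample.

2.09 g

n(HCl) added = 0.102 × 0.880 = 0.0898 mol
n(NaOH) used in back-titration = 0.0333 × 0.542 = 0.0180 mol
n(HCl) left over = 0.0180 mol (1:1 ratio)
n(HCl) consumed by analyte = 0.0898 − 0.0180 = 0.0717 mol
From the 1:2 ratio, n(Mg(OH)2) = 1/2 × 0.0717 = 0.0359 mol
mass of Mg(OH)2 = 0.0359 × 58.32 = 2.09 g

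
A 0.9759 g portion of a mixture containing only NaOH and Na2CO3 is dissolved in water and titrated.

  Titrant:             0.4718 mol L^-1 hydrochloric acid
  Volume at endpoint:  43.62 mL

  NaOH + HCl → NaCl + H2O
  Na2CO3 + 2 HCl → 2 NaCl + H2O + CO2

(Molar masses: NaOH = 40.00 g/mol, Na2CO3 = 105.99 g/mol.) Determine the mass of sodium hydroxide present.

0.3532 g

n(HCl) = 0.04362 × 0.4718 = 0.02058 mol
Let x = n(NaOH), y = n(Na2CO3).
Titrant: 1x + 2y = 0.02058;  mass: 40.00x + 105.99y = 0.9759
Solving, x = 8.829 × 10^-3 mol, y = 5.875 × 10^-3 mol
mass of NaOH = 8.829 × 10^-3 × 40.00 = 0.3532 g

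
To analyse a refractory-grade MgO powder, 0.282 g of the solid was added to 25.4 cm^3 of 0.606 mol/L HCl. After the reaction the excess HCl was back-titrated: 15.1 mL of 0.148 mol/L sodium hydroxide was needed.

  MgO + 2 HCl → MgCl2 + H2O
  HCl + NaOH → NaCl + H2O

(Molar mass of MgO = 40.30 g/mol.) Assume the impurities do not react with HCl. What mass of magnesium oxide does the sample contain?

0.265 g

n(HCl) added = 0.0254 × 0.606 = 0.0154 mol
n(NaOH) used in back-titration = 0.0151 × 0.148 = 2.23 × 10^-3 mol
n(HCl) left over = 2.23 × 10^-3 mol (1:1 ratio)
n(HCl) consumed by analyte = 0.0154 − 2.23 × 10^-3 = 0.0132 mol
From the 1:2 ratio, n(MgO) = 1/2 × 0.0132 = 6.58 × 10^-3 mol
mass of MgO = 6.58 × 10^-3 × 40.30 = 0.265 g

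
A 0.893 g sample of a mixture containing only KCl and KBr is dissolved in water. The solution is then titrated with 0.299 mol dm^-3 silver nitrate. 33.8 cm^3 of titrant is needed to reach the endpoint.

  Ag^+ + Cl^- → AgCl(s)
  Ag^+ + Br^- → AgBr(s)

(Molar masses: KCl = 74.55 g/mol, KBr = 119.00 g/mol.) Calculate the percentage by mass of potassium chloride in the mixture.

n(AgNO3) = 0.0338 × 0.299 = 0.0101 mol
Let x = n(KCl), y = n(KBr).
Titrant: 1x + 1y = 0.0101;  mass: 74.55x + 119.00y = 0.893
Solving, x = 6.97 × 10^-3 mol, y = 3.14 × 10^-3 mol
mass of KCl = 6.97 × 10^-3 × 74.55 = 0.519 g
% KCl = 0.519 / 0.893 × 100 = 58.2 %

58.2 %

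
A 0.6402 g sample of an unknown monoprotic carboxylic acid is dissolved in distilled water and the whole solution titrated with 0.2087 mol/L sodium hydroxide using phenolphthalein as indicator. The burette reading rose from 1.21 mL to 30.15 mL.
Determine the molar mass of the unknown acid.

n(NaOH) = 0.02894 L × 0.2087 mol/L = 6.040 × 10^-3 mol
n(HA) = 6.040 × 10^-3 mol (1:1 ratio)
M = m / n = 0.6402 g / 6.040 × 10^-3 mol = 106.0 g/mol

106.0 g/mol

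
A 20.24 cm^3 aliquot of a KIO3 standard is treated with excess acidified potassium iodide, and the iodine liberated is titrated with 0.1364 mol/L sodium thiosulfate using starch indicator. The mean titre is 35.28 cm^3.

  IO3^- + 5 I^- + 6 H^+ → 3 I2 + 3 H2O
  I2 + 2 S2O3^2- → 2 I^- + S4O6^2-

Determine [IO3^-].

0.03963 mol/L

n(S2O3^2-) = 0.03528 × 0.1364 = 4.812 × 10^-3 mol
n(I2) = n(S2O3^2-)/2 = 2.406 × 10^-3 mol
From the 1:3 ratio, n(IO3^-) in the aliquot = 1/3 × 2.406 × 10^-3 = 8.020 × 10^-4 mol
[IO3^-] = 8.020 × 10^-4 / 0.02024 = 0.03963 mol/L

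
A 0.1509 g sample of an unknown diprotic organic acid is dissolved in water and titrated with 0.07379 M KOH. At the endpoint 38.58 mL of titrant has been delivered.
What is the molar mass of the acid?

n(KOH) = 0.03858 L × 0.07379 mol/L = 2.847 × 10^-3 mol
From the 1:2 ratio, n(H2A) = 1/2 × 2.847 × 10^-3 = 1.423 × 10^-3 mol
M = m / n = 0.1509 g / 1.423 × 10^-3 mol = 106.0 g/mol

106.0 g/mol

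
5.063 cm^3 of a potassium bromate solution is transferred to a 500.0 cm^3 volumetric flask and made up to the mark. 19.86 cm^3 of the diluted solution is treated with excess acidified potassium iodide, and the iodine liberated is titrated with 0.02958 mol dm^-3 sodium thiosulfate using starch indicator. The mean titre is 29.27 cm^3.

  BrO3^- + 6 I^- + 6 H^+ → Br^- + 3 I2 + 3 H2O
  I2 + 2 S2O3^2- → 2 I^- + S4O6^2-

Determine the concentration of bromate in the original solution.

0.7176 mol/L

n(S2O3^2-) = 0.02927 × 0.02958 = 8.658 × 10^-4 mol
n(I2) = n(S2O3^2-)/2 = 4.329 × 10^-4 mol
From the 1:3 ratio, n(BrO3^-) in the aliquot = 1/3 × 4.329 × 10^-4 = 1.443 × 10^-4 mol
[BrO3^-]_dilute = 1.443 × 10^-4 / 0.01986 = 0.007266 mol/L
[BrO3^-]_original = 0.007266 × 500.0/5.063 = 0.7176 mol/L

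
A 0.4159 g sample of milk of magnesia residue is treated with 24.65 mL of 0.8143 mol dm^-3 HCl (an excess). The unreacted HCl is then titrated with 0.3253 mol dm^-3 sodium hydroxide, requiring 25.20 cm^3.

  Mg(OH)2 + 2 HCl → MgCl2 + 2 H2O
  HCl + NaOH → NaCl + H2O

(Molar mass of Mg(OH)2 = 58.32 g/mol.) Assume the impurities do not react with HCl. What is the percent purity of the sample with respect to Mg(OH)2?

n(HCl) added = 0.02465 × 0.8143 = 0.02007 mol
n(NaOH) used in back-titration = 0.02520 × 0.3253 = 8.198 × 10^-3 mol
n(HCl) left over = 8.198 × 10^-3 mol (1:1 ratio)
n(HCl) consumed by analyte = 0.02007 − 8.198 × 10^-3 = 0.01187 mol
From the 1:2 ratio, n(Mg(OH)2) = 1/2 × 0.01187 = 5.937 × 10^-3 mol
mass of Mg(OH)2 = 5.937 × 10^-3 × 58.32 = 0.3463 g
% Mg(OH)2 = 0.3463 / 0.4159 × 100 = 83.26 %

83.26 %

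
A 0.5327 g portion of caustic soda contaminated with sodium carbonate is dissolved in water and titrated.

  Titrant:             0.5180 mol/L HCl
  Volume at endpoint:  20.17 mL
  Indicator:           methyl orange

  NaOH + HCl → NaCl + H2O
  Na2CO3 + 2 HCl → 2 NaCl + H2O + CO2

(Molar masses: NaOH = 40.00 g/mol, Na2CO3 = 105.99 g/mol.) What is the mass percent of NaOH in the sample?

n(HCl) = 0.02017 × 0.5180 = 0.01045 mol
Let x = n(NaOH), y = n(Na2CO3).
Titrant: 1x + 2y = 0.01045;  mass: 40.00x + 105.99y = 0.5327
Solving, x = 1.616 × 10^-3 mol, y = 4.416 × 10^-3 mol
mass of NaOH = 1.616 × 10^-3 × 40.00 = 0.06462 g
% NaOH = 0.06462 / 0.5327 × 100 = 12.13 %

12.13 %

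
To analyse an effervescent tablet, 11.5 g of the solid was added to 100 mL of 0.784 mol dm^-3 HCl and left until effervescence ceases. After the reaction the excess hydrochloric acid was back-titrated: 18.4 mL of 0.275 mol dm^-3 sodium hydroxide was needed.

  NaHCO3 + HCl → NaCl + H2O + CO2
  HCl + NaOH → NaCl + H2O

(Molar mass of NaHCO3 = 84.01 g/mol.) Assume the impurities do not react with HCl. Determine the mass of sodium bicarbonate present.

n(HCl) added = 0.100 × 0.784 = 0.0784 mol
n(NaOH) used in back-titration = 0.0184 × 0.275 = 5.06 × 10^-3 mol
n(HCl) left over = 5.06 × 10^-3 mol (1:1 ratio)
n(HCl) consumed by analyte = 0.0784 − 5.06 × 10^-3 = 0.0733 mol
n(NaHCO3) = 0.0733 mol (1:1 ratio)
mass of NaHCO3 = 0.0733 × 84.01 = 6.16 g

6.16 g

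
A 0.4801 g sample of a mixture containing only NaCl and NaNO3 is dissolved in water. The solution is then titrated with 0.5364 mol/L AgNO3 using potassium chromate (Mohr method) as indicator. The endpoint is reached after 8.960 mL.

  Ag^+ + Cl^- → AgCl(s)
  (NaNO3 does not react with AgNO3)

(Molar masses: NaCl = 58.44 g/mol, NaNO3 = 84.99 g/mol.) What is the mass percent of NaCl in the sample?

58.50 %

n(AgNO3) = 0.008960 × 0.5364 = 4.806 × 10^-3 mol
Let x = n(NaCl), y = n(NaNO3).
Titrant: 1x = 4.806 × 10^-3;  mass: 58.44x + 84.99y = 0.4801
Solving, x = 4.806 × 10^-3 mol, y = 2.344 × 10^-3 mol
mass of NaCl = 4.806 × 10^-3 × 58.44 = 0.2809 g
% NaCl = 0.2809 / 0.4801 × 100 = 58.50 %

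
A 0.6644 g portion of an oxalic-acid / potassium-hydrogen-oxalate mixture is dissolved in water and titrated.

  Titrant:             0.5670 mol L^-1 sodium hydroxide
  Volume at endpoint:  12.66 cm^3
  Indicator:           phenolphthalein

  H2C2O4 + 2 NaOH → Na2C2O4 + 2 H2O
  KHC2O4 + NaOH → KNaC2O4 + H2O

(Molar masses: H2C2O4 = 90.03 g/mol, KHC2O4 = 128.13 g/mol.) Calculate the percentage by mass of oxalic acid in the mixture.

n(NaOH) = 0.01266 × 0.5670 = 7.178 × 10^-3 mol
Let x = n(H2C2O4), y = n(KHC2O4).
Titrant: 2x + 1y = 7.178 × 10^-3;  mass: 90.03x + 128.13y = 0.6644
Solving, x = 1.536 × 10^-3 mol, y = 4.106 × 10^-3 mol
mass of H2C2O4 = 1.536 × 10^-3 × 90.03 = 0.1383 g
% H2C2O4 = 0.1383 / 0.6644 × 100 = 20.81 %

20.81 %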